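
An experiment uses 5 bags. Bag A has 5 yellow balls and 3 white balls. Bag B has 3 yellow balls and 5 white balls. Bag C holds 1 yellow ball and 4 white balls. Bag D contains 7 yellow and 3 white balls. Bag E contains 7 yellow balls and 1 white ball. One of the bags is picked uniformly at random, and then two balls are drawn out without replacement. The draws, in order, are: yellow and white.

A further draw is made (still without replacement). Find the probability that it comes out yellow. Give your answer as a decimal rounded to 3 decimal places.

For each hypothesis, P(data | H) works out to: P(data | bag A) = (5/8)(3/7) = 0.26786; P(data | bag B) = (3/8)(5/7) = 0.26786; P(data | bag C) = (1/5)(4/4) = 0.2; P(data | bag D) = (7/10)(3/9) = 0.23333; P(data | bag E) = (7/8)(1/7) = 0.125.
Weighting by the prior gives 1/5 · 0.26786 = 0.053571, 1/5 · 0.26786 = 0.053571, 1/5 · 0.2 = 0.04, 1/5 · 0.23333 = 0.046667, 1/5 · 0.125 = 0.025; summing to 0.21881.
Normalising, the posterior is P(bag A | data) = 0.24483, P(bag B | data) = 0.24483, P(bag C | data) = 0.18281, P(bag D | data) = 0.21328, P(bag E | data) = 0.11425.
Averaging over the posterior, P(yellow next | data) = (2/3)(0.24483) + (1/3)(0.24483) + (0)(0.18281) + (3/4)(0.21328) + (1)(0.11425) = 0.51904.

0.519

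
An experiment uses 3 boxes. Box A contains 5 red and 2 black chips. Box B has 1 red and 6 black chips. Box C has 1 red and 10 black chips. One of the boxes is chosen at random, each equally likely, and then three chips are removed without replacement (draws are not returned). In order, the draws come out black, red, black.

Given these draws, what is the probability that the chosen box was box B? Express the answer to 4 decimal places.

The likelihood of the observed sequence under each hypothesis: P(data | box A) = (2/7)(5/6)(1/5) = 1/21; P(data | box B) = (6/7)(1/6)(5/5) = 1/7; P(data | box C) = (10/11)(1/10)(9/9) = 1/11.
Multiplying each by its prior: 1/3 · 1/21 = 1/63, 1/3 · 1/7 = 1/21, 1/3 · 1/11 = 1/33; with total 65/693.
Therefore the posterior P(box B | data) = (1/21) / (65/693) = 33/65.

0.5077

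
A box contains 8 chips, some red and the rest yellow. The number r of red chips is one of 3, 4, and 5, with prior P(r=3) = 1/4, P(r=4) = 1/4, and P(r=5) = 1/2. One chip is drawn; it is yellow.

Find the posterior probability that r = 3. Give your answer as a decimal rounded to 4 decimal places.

0.3333

Under each hypothesis, the probability of this draw is: P(data | r = 3) = (5/8) = 5/8; P(data | r = 4) = (4/8) = 1/2; P(data | r = 5) = (3/8) = 3/8.
The prior-weighted likelihoods are 1/4 · 5/8 = 5/32, 1/4 · 1/2 = 1/8, 1/2 · 3/8 = 3/16; with total 15/32.
By Bayes' rule, P(r = 3 | data) = (5/32) / (15/32) = 1/3.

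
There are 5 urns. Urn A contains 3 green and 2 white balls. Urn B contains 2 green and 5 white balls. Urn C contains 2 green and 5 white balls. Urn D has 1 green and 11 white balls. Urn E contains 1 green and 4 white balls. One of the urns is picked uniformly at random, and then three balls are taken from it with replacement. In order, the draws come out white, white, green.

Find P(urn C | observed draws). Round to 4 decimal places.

0.2489

For each hypothesis, P(data | H) works out to: P(data | urn A) = (2/5)(2/5)(3/5) = 0.096; P(data | urn B) = (5/7)(5/7)(2/7) = 0.14577; P(data | urn C) = (5/7)(5/7)(2/7) = 0.14577; P(data | urn D) = (11/12)(11/12)(1/12) = 0.070023; P(data | urn E) = (4/5)(4/5)(1/5) = 0.128.
The prior-weighted likelihoods are 1/5 · 0.096 = 0.0192, 1/5 · 0.14577 = 0.029155, 1/5 · 0.14577 = 0.029155, 1/5 · 0.070023 = 0.014005, 1/5 · 0.128 = 0.0256; these sum to 0.11711.
By Bayes' rule, P(urn C | data) = (0.029155) / (0.11711) = 0.24894.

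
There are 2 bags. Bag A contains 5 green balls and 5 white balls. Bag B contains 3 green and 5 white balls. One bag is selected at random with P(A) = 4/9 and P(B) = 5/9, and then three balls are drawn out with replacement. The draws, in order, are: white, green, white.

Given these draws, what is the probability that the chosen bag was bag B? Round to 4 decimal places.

0.5943

For each hypothesis, P(data | H) works out to: P(data | bag A) = (5/10)(5/10)(5/10) = 0.125; P(data | bag B) = (5/8)(3/8)(5/8) = 0.14648.
The prior-weighted likelihoods are 4/9 · 0.125 = 0.055556, 5/9 · 0.14648 = 0.08138; summing to 0.13694.
By Bayes' rule, P(bag B | data) = (0.08138) / (0.13694) = 0.59429.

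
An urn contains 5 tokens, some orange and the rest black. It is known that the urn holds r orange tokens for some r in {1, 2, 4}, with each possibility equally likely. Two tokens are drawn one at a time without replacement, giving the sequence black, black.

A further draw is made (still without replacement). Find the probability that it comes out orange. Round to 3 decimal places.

The likelihood of the observed sequence under each hypothesis: P(data | r = 1) = (4/5)(3/4) = 3/5; P(data | r = 2) = (3/5)(2/4) = 3/10; P(data | r = 4) = (1/5)(0/4) = 0.
Weighting by the prior gives 1/3 · 3/5 = 1/5, 1/3 · 3/10 = 1/10, 1/3 · 0 = 0; with total 3/10.
Normalising, the posterior is P(r = 1 | data) = 2/3, P(r = 2 | data) = 1/3, P(r = 4 | data) = 0.
The predictive probability is P(orange next | data) = (1/3)(2/3) + (2/3)(1/3) = 4/9.

0.444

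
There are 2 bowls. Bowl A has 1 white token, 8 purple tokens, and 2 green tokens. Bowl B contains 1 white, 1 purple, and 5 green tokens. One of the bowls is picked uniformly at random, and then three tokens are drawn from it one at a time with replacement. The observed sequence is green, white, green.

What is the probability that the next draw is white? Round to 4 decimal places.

The likelihood of the observed sequence under each hypothesis: P(data | bowl A) = (2/11)(1/11)(2/11) = 0.0030053; P(data | bowl B) = (5/7)(1/7)(5/7) = 0.072886.
Multiplying each by its prior: 1/2 · 0.0030053 = 0.0015026, 1/2 · 0.072886 = 0.036443; with total 0.037946.
Normalising, the posterior is P(bowl A | data) = 0.039599, P(bowl B | data) = 0.9604.
Averaging over the posterior, P(white next | data) = (1/11)(0.039599) + (1/7)(0.9604) = 0.1408.

0.1408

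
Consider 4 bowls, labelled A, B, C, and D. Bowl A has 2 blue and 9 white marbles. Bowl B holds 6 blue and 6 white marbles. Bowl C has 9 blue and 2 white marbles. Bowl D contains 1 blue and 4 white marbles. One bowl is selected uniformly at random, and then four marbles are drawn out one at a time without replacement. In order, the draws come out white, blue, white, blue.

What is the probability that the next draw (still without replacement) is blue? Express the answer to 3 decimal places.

0.500

Under each hypothesis, the probability of the observed sequence is: P(data | bowl A) = (9/11)(2/10)(8/9)(1/8) = 0.018182; P(data | bowl B) = (6/12)(6/11)(5/10)(5/9) = 0.075758; P(data | bowl C) = (2/11)(9/10)(1/9)(8/8) = 0.018182; P(data | bowl D) = (4/5)(1/4)(3/3)(0/2) = 0.
Multiplying each by its prior: 1/4 · 0.018182 = 0.0045455, 1/4 · 0.075758 = 0.018939, 1/4 · 0.018182 = 0.0045455, 1/4 · 0 = 0; these sum to 0.02803.
Dividing through by the total gives posterior P(bowl A | data) = 0.16216, P(bowl B | data) = 0.67568, P(bowl C | data) = 0.16216, P(bowl D | data) = 0.
Averaging over the posterior, P(blue next | data) = (0)(0.16216) + (1/2)(0.67568) + (1)(0.16216) = 0.5.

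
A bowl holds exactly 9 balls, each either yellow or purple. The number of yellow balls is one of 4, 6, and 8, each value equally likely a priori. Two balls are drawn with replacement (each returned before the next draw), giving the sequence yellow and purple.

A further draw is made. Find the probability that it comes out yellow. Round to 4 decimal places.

0.6087

The likelihood of the observed sequence under each hypothesis: P(data | r = 4) = (4/9)(5/9) = 20/81; P(data | r = 6) = (6/9)(3/9) = 2/9; P(data | r = 8) = (8/9)(1/9) = 8/81.
Multiplying each by its prior: 1/3 · 20/81 = 20/243, 1/3 · 2/9 = 2/27, 1/3 · 8/81 = 8/243; summing to 46/243.
Dividing through by the total gives posterior P(r = 4 | data) = 10/23, P(r = 6 | data) = 9/23, P(r = 8 | data) = 4/23.
Averaging over the posterior, P(yellow next | data) = (4/9)(10/23) + (2/3)(9/23) + (8/9)(4/23) = 14/23.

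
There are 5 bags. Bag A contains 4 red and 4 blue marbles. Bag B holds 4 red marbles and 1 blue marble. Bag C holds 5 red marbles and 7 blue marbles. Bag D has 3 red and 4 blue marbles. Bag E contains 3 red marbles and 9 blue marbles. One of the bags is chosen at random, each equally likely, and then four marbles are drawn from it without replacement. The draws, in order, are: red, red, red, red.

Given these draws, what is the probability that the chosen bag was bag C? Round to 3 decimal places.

Compute the likelihood of the observed sequence for each case: P(data | bag A) = (4/8)(3/7)(2/6)(1/5) = 0.014286; P(data | bag B) = (4/5)(3/4)(2/3)(1/2) = 0.2; P(data | bag C) = (5/12)(4/11)(3/10)(2/9) = 0.010101; P(data | bag D) = (3/7)(2/6)(1/5)(0/4) = 0; P(data | bag E) = (3/12)(2/11)(1/10)(0/9) = 0.
The prior-weighted likelihoods are 1/5 · 0.014286 = 0.0028571, 1/5 · 0.2 = 0.04, 1/5 · 0.010101 = 0.0020202, 1/5 · 0 = 0, 1/5 · 0 = 0; with total 0.044877.
Hence P(bag C | data) = (0.0020202) / (0.044877) = 0.045016.

0.045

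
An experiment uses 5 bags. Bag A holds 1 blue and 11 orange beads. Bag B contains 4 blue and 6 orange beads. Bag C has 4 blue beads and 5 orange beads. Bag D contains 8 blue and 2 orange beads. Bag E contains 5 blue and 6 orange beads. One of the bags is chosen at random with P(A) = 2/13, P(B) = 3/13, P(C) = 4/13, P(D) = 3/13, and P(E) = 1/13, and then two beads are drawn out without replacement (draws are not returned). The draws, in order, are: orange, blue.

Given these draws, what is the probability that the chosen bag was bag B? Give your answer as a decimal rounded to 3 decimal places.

0.277

For each hypothesis, P(data | H) works out to: P(data | bag A) = (11/12)(1/11) = 0.083333; P(data | bag B) = (6/10)(4/9) = 0.26667; P(data | bag C) = (5/9)(4/8) = 0.27778; P(data | bag D) = (2/10)(8/9) = 0.17778; P(data | bag E) = (6/11)(5/10) = 0.27273.
Multiplying each by its prior: 2/13 · 0.083333 = 0.012821, 3/13 · 0.26667 = 0.061538, 4/13 · 0.27778 = 0.08547, 3/13 · 0.17778 = 0.041026, 1/13 · 0.27273 = 0.020979; these sum to 0.22183.
Hence P(bag B | data) = (0.061538) / (0.22183) = 0.27741.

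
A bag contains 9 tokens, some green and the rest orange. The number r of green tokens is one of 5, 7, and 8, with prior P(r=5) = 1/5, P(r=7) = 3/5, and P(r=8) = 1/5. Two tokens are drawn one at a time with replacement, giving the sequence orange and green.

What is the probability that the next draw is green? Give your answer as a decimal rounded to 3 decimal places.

0.727

Under each hypothesis, the probability of the observed sequence is: P(data | r = 5) = (4/9)(5/9) = 20/81; P(data | r = 7) = (2/9)(7/9) = 14/81; P(data | r = 8) = (1/9)(8/9) = 8/81.
Weighting by the prior gives 1/5 · 20/81 = 4/81, 3/5 · 14/81 = 14/135, 1/5 · 8/81 = 8/405; these sum to 14/81.
Dividing through by the total gives posterior P(r = 5 | data) = 2/7, P(r = 7 | data) = 3/5, P(r = 8 | data) = 4/35.
Averaging over the posterior, P(green next | data) = (5/9)(2/7) + (7/9)(3/5) + (8/9)(4/35) = 229/315.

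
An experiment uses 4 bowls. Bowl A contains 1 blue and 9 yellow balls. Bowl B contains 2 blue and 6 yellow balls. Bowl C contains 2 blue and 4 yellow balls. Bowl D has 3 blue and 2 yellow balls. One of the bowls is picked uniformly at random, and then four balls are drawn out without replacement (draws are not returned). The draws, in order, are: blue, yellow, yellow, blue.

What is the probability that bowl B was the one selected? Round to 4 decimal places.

The likelihood of the observed sequence under each hypothesis: P(data | bowl A) = (1/10)(9/9)(8/8)(0/7) = 0; P(data | bowl B) = (2/8)(6/7)(5/6)(1/5) = 1/28; P(data | bowl C) = (2/6)(4/5)(3/4)(1/3) = 1/15; P(data | bowl D) = (3/5)(2/4)(1/3)(2/2) = 1/10.
The prior-weighted likelihoods are 1/4 · 0 = 0, 1/4 · 1/28 = 1/112, 1/4 · 1/15 = 1/60, 1/4 · 1/10 = 1/40; summing to 17/336.
Hence P(bowl B | data) = (1/112) / (17/336) = 3/17.

0.1765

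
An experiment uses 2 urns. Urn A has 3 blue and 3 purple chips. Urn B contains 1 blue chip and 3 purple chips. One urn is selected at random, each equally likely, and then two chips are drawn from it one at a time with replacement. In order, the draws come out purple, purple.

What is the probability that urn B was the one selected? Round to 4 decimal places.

Under each hypothesis, the probability of the observed sequence is: P(data | urn A) = (3/6)(3/6) = 1/4; P(data | urn B) = (3/4)(3/4) = 9/16.
The prior-weighted likelihoods are 1/2 · 1/4 = 1/8, 1/2 · 9/16 = 9/32; with total 13/32.
By Bayes' rule, P(urn B | data) = (9/32) / (13/32) = 9/13.

0.6923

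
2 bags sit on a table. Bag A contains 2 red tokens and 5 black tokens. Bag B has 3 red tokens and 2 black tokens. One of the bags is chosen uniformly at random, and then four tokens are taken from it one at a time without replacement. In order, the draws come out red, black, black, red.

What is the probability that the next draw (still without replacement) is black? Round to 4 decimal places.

Under each hypothesis, the probability of the observed sequence is: P(data | bag A) = (2/7)(5/6)(4/5)(1/4) = 1/21; P(data | bag B) = (3/5)(2/4)(1/3)(2/2) = 1/10.
Weighting by the prior gives 1/2 · 1/21 = 1/42, 1/2 · 1/10 = 1/20; these sum to 31/420.
Normalising, the posterior is P(bag A | data) = 10/31, P(bag B | data) = 21/31.
Averaging over the posterior, P(black next | data) = (1)(10/31) + (0)(21/31) = 10/31.

0.3226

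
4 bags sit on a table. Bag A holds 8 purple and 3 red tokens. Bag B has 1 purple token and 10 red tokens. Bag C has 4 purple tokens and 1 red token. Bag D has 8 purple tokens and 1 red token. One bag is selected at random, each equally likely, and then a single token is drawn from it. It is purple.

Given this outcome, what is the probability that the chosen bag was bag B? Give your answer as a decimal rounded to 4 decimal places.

0.0363

Under each hypothesis, the probability of this draw is: P(data | bag A) = (8/11) = 0.72727; P(data | bag B) = (1/11) = 0.090909; P(data | bag C) = (4/5) = 0.8; P(data | bag D) = (8/9) = 0.88889.
The prior-weighted likelihoods are 1/4 · 0.72727 = 0.18182, 1/4 · 0.090909 = 0.022727, 1/4 · 0.8 = 0.2, 1/4 · 0.88889 = 0.22222; summing to 0.62677.
So P(bag B | data) = (0.022727) / (0.62677) = 0.036261.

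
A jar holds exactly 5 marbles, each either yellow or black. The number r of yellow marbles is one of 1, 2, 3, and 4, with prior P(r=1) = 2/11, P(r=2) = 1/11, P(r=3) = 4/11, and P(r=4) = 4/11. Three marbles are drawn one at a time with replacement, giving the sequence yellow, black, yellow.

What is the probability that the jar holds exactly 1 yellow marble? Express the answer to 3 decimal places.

0.051

Compute the likelihood of the observed sequence for each case: P(data | r = 1) = (1/5)(4/5)(1/5) = 0.032; P(data | r = 2) = (2/5)(3/5)(2/5) = 0.096; P(data | r = 3) = (3/5)(2/5)(3/5) = 0.144; P(data | r = 4) = (4/5)(1/5)(4/5) = 0.128.
Weighting by the prior gives 2/11 · 0.032 = 0.0058182, 1/11 · 0.096 = 0.0087273, 4/11 · 0.144 = 0.052364, 4/11 · 0.128 = 0.046545; summing to 0.11345.
By Bayes' rule, P(r = 1 | data) = (0.0058182) / (0.11345) = 0.051282.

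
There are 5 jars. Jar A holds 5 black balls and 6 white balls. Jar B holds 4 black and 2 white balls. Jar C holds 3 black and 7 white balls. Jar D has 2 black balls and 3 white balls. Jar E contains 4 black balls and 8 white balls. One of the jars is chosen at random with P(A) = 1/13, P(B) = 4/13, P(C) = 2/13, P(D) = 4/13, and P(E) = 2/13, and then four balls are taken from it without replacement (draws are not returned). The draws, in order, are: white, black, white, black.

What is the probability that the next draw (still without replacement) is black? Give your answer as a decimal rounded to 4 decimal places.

0.3601

For each hypothesis, P(data | H) works out to: P(data | jar A) = (6/11)(5/10)(5/9)(4/8) = 0.075758; P(data | jar B) = (2/6)(4/5)(1/4)(3/3) = 0.066667; P(data | jar C) = (7/10)(3/9)(6/8)(2/7) = 0.05; P(data | jar D) = (3/5)(2/4)(2/3)(1/2) = 0.1; P(data | jar E) = (8/12)(4/11)(7/10)(3/9) = 0.056566.
The prior-weighted likelihoods are 1/13 · 0.075758 = 0.0058275, 4/13 · 0.066667 = 0.020513, 2/13 · 0.05 = 0.0076923, 4/13 · 0.1 = 0.030769, 2/13 · 0.056566 = 0.0087024; summing to 0.073504.
Dividing through by the total gives posterior P(jar A | data) = 0.079281, P(jar B | data) = 0.27907, P(jar C | data) = 0.10465, P(jar D | data) = 0.4186, P(jar E | data) = 0.11839.
Averaging over the posterior, P(black next | data) = (3/7)(0.079281) + (1)(0.27907) + (1/6)(0.10465) + (0)(0.4186) + (1/4)(0.11839) = 0.36009.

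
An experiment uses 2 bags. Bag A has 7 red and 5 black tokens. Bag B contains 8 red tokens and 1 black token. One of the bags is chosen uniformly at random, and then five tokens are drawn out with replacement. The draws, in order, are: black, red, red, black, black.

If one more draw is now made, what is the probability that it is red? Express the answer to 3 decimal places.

For each hypothesis, P(data | H) works out to: P(data | bag A) = (5/12)(7/12)(7/12)(5/12)(5/12) = 0.024615; P(data | bag B) = (1/9)(8/9)(8/9)(1/9)(1/9) = 0.0010838.
The prior-weighted likelihoods are 1/2 · 0.024615 = 0.012308, 1/2 · 0.0010838 = 0.00054192; summing to 0.012849.
Normalising, the posterior is P(bag A | data) = 0.95783, P(bag B | data) = 0.042175.
The predictive probability is P(red next | data) = (7/12)(0.95783) + (8/9)(0.042175) = 0.59622.

0.596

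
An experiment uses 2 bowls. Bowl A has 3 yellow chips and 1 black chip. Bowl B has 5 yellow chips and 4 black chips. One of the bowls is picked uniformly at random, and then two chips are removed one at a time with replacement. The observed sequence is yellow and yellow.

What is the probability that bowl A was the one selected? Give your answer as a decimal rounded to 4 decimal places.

0.6457

Under each hypothesis, the probability of the observed sequence is: P(data | bowl A) = (3/4)(3/4) = 0.5625; P(data | bowl B) = (5/9)(5/9) = 0.30864.
The prior-weighted likelihoods are 1/2 · 0.5625 = 0.28125, 1/2 · 0.30864 = 0.15432; summing to 0.43557.
Therefore the posterior P(bowl A | data) = (0.28125) / (0.43557) = 0.6457.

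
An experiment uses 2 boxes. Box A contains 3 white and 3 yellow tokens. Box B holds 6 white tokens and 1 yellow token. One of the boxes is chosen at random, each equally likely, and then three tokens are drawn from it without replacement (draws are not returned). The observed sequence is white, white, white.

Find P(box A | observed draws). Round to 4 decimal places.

0.0805

Under each hypothesis, the probability of the observed sequence is: P(data | box A) = (3/6)(2/5)(1/4) = 1/20; P(data | box B) = (6/7)(5/6)(4/5) = 4/7.
Multiplying each by its prior: 1/2 · 1/20 = 1/40, 1/2 · 4/7 = 2/7; these sum to 87/280.
By Bayes' rule, P(box A | data) = (1/40) / (87/280) = 7/87.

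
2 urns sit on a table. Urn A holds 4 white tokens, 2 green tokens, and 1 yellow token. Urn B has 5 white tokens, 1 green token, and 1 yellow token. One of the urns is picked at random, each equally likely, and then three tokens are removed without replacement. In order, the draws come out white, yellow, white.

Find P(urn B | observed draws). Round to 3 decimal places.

The likelihood of the observed sequence under each hypothesis: P(data | urn A) = (4/7)(1/6)(3/5) = 2/35; P(data | urn B) = (5/7)(1/6)(4/5) = 2/21.
The prior-weighted likelihoods are 1/2 · 2/35 = 1/35, 1/2 · 2/21 = 1/21; with total 8/105.
Therefore the posterior P(urn B | data) = (1/21) / (8/105) = 5/8.

0.625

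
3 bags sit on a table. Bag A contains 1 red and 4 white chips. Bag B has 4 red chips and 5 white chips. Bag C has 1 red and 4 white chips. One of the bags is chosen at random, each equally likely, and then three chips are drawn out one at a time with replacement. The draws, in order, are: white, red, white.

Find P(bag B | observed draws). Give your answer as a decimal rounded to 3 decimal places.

0.349

Under each hypothesis, the probability of the observed sequence is: P(data | bag A) = (4/5)(1/5)(4/5) = 0.128; P(data | bag B) = (5/9)(4/9)(5/9) = 0.13717; P(data | bag C) = (4/5)(1/5)(4/5) = 0.128.
Weighting by the prior gives 1/3 · 0.128 = 0.042667, 1/3 · 0.13717 = 0.045725, 1/3 · 0.128 = 0.042667; these sum to 0.13106.
Therefore the posterior P(bag B | data) = (0.045725) / (0.13106) = 0.34889.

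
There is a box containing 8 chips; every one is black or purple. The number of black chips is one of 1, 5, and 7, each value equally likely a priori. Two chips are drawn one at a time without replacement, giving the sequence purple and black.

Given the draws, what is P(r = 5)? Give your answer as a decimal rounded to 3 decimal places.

0.517

Under each hypothesis, the probability of the observed sequence is: P(data | r = 1) = (7/8)(1/7) = 1/8; P(data | r = 5) = (3/8)(5/7) = 15/56; P(data | r = 7) = (1/8)(7/7) = 1/8.
The prior-weighted likelihoods are 1/3 · 1/8 = 1/24, 1/3 · 15/56 = 5/56, 1/3 · 1/8 = 1/24; with total 29/168.
So P(r = 5 | data) = (5/56) / (29/168) = 15/29.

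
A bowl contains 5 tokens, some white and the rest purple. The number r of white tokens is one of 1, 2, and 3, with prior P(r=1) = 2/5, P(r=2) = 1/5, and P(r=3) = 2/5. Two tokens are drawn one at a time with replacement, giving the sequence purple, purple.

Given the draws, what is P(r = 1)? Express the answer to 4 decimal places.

0.6531

For each hypothesis, P(data | H) works out to: P(data | r = 1) = (4/5)(4/5) = 16/25; P(data | r = 2) = (3/5)(3/5) = 9/25; P(data | r = 3) = (2/5)(2/5) = 4/25.
Multiplying each by its prior: 2/5 · 16/25 = 32/125, 1/5 · 9/25 = 9/125, 2/5 · 4/25 = 8/125; these sum to 49/125.
Hence P(r = 1 | data) = (32/125) / (49/125) = 32/49.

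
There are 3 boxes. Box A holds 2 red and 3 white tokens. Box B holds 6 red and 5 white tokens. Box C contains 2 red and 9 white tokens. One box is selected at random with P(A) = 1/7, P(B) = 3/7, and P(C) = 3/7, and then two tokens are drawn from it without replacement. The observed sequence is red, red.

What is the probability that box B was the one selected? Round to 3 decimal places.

Compute the likelihood of the observed sequence for each case: P(data | box A) = (2/5)(1/4) = 1/10; P(data | box B) = (6/11)(5/10) = 3/11; P(data | box C) = (2/11)(1/10) = 1/55.
The prior-weighted likelihoods are 1/7 · 1/10 = 1/70, 3/7 · 3/11 = 9/77, 3/7 · 1/55 = 3/385; these sum to 107/770.
So P(box B | data) = (9/77) / (107/770) = 90/107.

0.841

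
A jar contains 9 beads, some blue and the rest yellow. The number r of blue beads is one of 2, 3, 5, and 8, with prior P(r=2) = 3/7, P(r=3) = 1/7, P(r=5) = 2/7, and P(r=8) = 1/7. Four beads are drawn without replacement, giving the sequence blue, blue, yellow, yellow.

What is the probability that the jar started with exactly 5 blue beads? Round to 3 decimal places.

For each hypothesis, P(data | H) works out to: P(data | r = 2) = (2/9)(1/8)(7/7)(6/6) = 1/36; P(data | r = 3) = (3/9)(2/8)(6/7)(5/6) = 5/84; P(data | r = 5) = (5/9)(4/8)(4/7)(3/6) = 5/63; P(data | r = 8) = (8/9)(7/8)(1/7)(0/6) = 0.
The prior-weighted likelihoods are 3/7 · 1/36 = 1/84, 1/7 · 5/84 = 5/588, 2/7 · 5/63 = 10/441, 1/7 · 0 = 0; with total 19/441.
Hence P(r = 5 | data) = (10/441) / (19/441) = 10/19.

0.526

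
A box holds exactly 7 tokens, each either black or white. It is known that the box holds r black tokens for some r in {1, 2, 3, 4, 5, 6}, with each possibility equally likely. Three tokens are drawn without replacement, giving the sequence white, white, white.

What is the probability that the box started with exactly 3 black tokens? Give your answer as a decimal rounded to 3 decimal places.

Under each hypothesis, the probability of the observed sequence is: P(data | r = 1) = (6/7)(5/6)(4/5) = 4/7; P(data | r = 2) = (5/7)(4/6)(3/5) = 2/7; P(data | r = 3) = (4/7)(3/6)(2/5) = 4/35; P(data | r = 4) = (3/7)(2/6)(1/5) = 1/35; P(data | r = 5) = (2/7)(1/6)(0/5) = 0; P(data | r = 6) = (1/7)(0/6) = 0.
Weighting by the prior gives 1/6 · 4/7 = 2/21, 1/6 · 2/7 = 1/21, 1/6 · 4/35 = 2/105, 1/6 · 1/35 = 1/210, 1/6 · 0 = 0, 1/6 · 0 = 0; these sum to 1/6.
Hence P(r = 3 | data) = (2/105) / (1/6) = 4/35.

0.114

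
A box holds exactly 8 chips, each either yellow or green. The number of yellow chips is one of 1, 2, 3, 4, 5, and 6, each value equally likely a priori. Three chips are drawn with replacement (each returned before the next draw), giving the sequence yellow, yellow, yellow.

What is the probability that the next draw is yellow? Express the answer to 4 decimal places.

0.6448

The likelihood of the observed sequence under each hypothesis: P(data | r = 1) = (1/8)(1/8)(1/8) = 0.0019531; P(data | r = 2) = (2/8)(2/8)(2/8) = 0.015625; P(data | r = 3) = (3/8)(3/8)(3/8) = 0.052734; P(data | r = 4) = (4/8)(4/8)(4/8) = 0.125; P(data | r = 5) = (5/8)(5/8)(5/8) = 0.24414; P(data | r = 6) = (6/8)(6/8)(6/8) = 0.42188.
The prior-weighted likelihoods are 1/6 · 0.0019531 = 0.00032552, 1/6 · 0.015625 = 0.0026042, 1/6 · 0.052734 = 0.0087891, 1/6 · 0.125 = 0.020833, 1/6 · 0.24414 = 0.04069, 1/6 · 0.42188 = 0.070312; summing to 0.14355.
Normalising, the posterior is P(r = 1 | data) = 0.0022676, P(r = 2 | data) = 0.018141, P(r = 3 | data) = 0.061224, P(r = 4 | data) = 0.14512, P(r = 5 | data) = 0.28345, P(r = 6 | data) = 0.4898.
The predictive probability is P(yellow next | data) = (1/8)(0.0022676) + (1/4)(0.018141) + (3/8)(0.061224) + (1/2)(0.14512) + (5/8)(0.28345) + (3/4)(0.4898) = 0.64484.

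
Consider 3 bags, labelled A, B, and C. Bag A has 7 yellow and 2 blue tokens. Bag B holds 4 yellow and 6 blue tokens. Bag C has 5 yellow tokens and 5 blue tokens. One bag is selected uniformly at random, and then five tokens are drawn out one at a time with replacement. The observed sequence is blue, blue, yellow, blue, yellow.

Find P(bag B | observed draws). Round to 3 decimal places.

0.477

Compute the likelihood of the observed sequence for each case: P(data | bag A) = (2/9)(2/9)(7/9)(2/9)(7/9) = 0.0066386; P(data | bag B) = (6/10)(6/10)(4/10)(6/10)(4/10) = 0.03456; P(data | bag C) = (5/10)(5/10)(5/10)(5/10)(5/10) = 0.03125.
The prior-weighted likelihoods are 1/3 · 0.0066386 = 0.0022129, 1/3 · 0.03456 = 0.01152, 1/3 · 0.03125 = 0.010417; summing to 0.02415.
Therefore the posterior P(bag B | data) = (0.01152) / (0.02415) = 0.47703.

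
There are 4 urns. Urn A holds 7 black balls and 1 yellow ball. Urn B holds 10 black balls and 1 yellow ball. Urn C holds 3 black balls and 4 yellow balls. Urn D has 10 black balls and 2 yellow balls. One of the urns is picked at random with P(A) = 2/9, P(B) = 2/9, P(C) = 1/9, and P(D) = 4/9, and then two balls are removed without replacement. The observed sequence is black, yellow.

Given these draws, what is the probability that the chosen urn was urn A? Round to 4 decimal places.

Compute the likelihood of the observed sequence for each case: P(data | urn A) = (7/8)(1/7) = 0.125; P(data | urn B) = (10/11)(1/10) = 0.090909; P(data | urn C) = (3/7)(4/6) = 0.28571; P(data | urn D) = (10/12)(2/11) = 0.15152.
The prior-weighted likelihoods are 2/9 · 0.125 = 0.027778, 2/9 · 0.090909 = 0.020202, 1/9 · 0.28571 = 0.031746, 4/9 · 0.15152 = 0.06734; with total 0.14707.
Therefore the posterior P(urn A | data) = (0.027778) / (0.14707) = 0.18888.

0.1889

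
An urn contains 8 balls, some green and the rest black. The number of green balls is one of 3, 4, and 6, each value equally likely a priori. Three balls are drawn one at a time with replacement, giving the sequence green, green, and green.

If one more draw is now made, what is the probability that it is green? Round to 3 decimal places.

0.665

Under each hypothesis, the probability of the observed sequence is: P(data | r = 3) = (3/8)(3/8)(3/8) = 0.052734; P(data | r = 4) = (4/8)(4/8)(4/8) = 0.125; P(data | r = 6) = (6/8)(6/8)(6/8) = 0.42188.
The prior-weighted likelihoods are 1/3 · 0.052734 = 0.017578, 1/3 · 0.125 = 0.041667, 1/3 · 0.42188 = 0.14062; with total 0.19987.
The posterior is then P(r = 3 | data) = 0.087948, P(r = 4 | data) = 0.20847, P(r = 6 | data) = 0.70358.
The predictive probability is P(green next | data) = (3/8)(0.087948) + (1/2)(0.20847) + (3/4)(0.70358) = 0.6649.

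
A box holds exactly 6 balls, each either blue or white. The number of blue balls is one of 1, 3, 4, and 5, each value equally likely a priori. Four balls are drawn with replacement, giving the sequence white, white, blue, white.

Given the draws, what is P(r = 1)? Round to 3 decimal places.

For each hypothesis, P(data | H) works out to: P(data | r = 1) = (5/6)(5/6)(1/6)(5/6) = 0.096451; P(data | r = 3) = (3/6)(3/6)(3/6)(3/6) = 0.0625; P(data | r = 4) = (2/6)(2/6)(4/6)(2/6) = 0.024691; P(data | r = 5) = (1/6)(1/6)(5/6)(1/6) = 0.003858.
The prior-weighted likelihoods are 1/4 · 0.096451 = 0.024113, 1/4 · 0.0625 = 0.015625, 1/4 · 0.024691 = 0.0061728, 1/4 · 0.003858 = 0.00096451; summing to 0.046875.
By Bayes' rule, P(r = 1 | data) = (0.024113) / (0.046875) = 0.5144.

0.514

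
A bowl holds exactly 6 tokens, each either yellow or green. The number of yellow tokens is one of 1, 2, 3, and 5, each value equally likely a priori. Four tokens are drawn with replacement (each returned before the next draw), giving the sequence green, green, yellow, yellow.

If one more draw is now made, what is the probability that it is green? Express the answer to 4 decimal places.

0.5547

Under each hypothesis, the probability of the observed sequence is: P(data | r = 1) = (5/6)(5/6)(1/6)(1/6) = 0.01929; P(data | r = 2) = (4/6)(4/6)(2/6)(2/6) = 0.049383; P(data | r = 3) = (3/6)(3/6)(3/6)(3/6) = 0.0625; P(data | r = 5) = (1/6)(1/6)(5/6)(5/6) = 0.01929.
Multiplying each by its prior: 1/4 · 0.01929 = 0.0048225, 1/4 · 0.049383 = 0.012346, 1/4 · 0.0625 = 0.015625, 1/4 · 0.01929 = 0.0048225; with total 0.037616.
Normalising, the posterior is P(r = 1 | data) = 0.12821, P(r = 2 | data) = 0.32821, P(r = 3 | data) = 0.41538, P(r = 5 | data) = 0.12821.
The predictive probability is P(green next | data) = (5/6)(0.12821) + (2/3)(0.32821) + (1/2)(0.41538) + (1/6)(0.12821) = 0.5547.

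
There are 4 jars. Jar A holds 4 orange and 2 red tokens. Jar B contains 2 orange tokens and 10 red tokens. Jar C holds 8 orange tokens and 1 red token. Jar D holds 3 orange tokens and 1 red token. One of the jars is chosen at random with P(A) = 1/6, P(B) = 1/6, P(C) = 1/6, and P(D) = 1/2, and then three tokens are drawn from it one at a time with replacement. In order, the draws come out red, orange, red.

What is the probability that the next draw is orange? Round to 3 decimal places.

0.539

Under each hypothesis, the probability of the observed sequence is: P(data | jar A) = (2/6)(4/6)(2/6) = 0.074074; P(data | jar B) = (10/12)(2/12)(10/12) = 0.11574; P(data | jar C) = (1/9)(8/9)(1/9) = 0.010974; P(data | jar D) = (1/4)(3/4)(1/4) = 0.046875.
Weighting by the prior gives 1/6 · 0.074074 = 0.012346, 1/6 · 0.11574 = 0.01929, 1/6 · 0.010974 = 0.001829, 1/2 · 0.046875 = 0.023438; summing to 0.056902.
The posterior is then P(jar A | data) = 0.21696, P(jar B | data) = 0.339, P(jar C | data) = 0.032143, P(jar D | data) = 0.41189.
So P(orange next | data) = Σ P(orange next | H) P(H | data) = (2/3)(0.21696) + (1/6)(0.339) + (8/9)(0.032143) + (3/4)(0.41189) = 0.53863.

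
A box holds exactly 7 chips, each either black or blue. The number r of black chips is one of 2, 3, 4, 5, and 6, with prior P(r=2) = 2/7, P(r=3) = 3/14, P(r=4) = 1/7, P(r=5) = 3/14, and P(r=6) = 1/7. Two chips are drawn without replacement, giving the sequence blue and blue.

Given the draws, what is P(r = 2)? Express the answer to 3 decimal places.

0.597

Compute the likelihood of the observed sequence for each case: P(data | r = 2) = (5/7)(4/6) = 10/21; P(data | r = 3) = (4/7)(3/6) = 2/7; P(data | r = 4) = (3/7)(2/6) = 1/7; P(data | r = 5) = (2/7)(1/6) = 1/21; P(data | r = 6) = (1/7)(0/6) = 0.
Multiplying each by its prior: 2/7 · 10/21 = 20/147, 3/14 · 2/7 = 3/49, 1/7 · 1/7 = 1/49, 3/14 · 1/21 = 1/98, 1/7 · 0 = 0; with total 67/294.
By Bayes' rule, P(r = 2 | data) = (20/147) / (67/294) = 40/67.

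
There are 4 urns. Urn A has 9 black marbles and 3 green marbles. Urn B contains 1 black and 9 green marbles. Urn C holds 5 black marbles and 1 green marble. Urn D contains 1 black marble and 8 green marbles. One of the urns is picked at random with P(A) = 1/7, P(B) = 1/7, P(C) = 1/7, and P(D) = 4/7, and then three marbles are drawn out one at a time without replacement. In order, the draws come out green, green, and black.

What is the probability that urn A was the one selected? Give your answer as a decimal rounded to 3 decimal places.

0.070

For each hypothesis, P(data | H) works out to: P(data | urn A) = (3/12)(2/11)(9/10) = 0.040909; P(data | urn B) = (9/10)(8/9)(1/8) = 0.1; P(data | urn C) = (1/6)(0/5) = 0; P(data | urn D) = (8/9)(7/8)(1/7) = 0.11111.
Weighting by the prior gives 1/7 · 0.040909 = 0.0058442, 1/7 · 0.1 = 0.014286, 1/7 · 0 = 0, 4/7 · 0.11111 = 0.063492; summing to 0.083622.
So P(urn A | data) = (0.0058442) / (0.083622) = 0.069888.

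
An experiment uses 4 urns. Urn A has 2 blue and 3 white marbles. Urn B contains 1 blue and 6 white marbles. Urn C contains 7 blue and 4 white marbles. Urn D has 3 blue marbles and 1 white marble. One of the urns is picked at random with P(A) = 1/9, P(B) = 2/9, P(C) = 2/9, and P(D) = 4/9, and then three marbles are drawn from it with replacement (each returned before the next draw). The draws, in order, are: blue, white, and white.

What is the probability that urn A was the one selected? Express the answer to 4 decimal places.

0.2029

For each hypothesis, P(data | H) works out to: P(data | urn A) = (2/5)(3/5)(3/5) = 0.144; P(data | urn B) = (1/7)(6/7)(6/7) = 0.10496; P(data | urn C) = (7/11)(4/11)(4/11) = 0.084147; P(data | urn D) = (3/4)(1/4)(1/4) = 0.046875.
The prior-weighted likelihoods are 1/9 · 0.144 = 0.016, 2/9 · 0.10496 = 0.023324, 2/9 · 0.084147 = 0.018699, 4/9 · 0.046875 = 0.020833; with total 0.078856.
By Bayes' rule, P(urn A | data) = (0.016) / (0.078856) = 0.2029.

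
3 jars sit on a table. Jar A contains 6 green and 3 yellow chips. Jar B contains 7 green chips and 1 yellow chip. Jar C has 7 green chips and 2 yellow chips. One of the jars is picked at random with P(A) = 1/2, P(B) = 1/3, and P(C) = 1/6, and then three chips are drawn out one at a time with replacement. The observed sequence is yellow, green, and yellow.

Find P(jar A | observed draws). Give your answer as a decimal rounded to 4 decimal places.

0.7717

For each hypothesis, P(data | H) works out to: P(data | jar A) = (3/9)(6/9)(3/9) = 0.074074; P(data | jar B) = (1/8)(7/8)(1/8) = 0.013672; P(data | jar C) = (2/9)(7/9)(2/9) = 0.038409.
Multiplying each by its prior: 1/2 · 0.074074 = 0.037037, 1/3 · 0.013672 = 0.0045573, 1/6 · 0.038409 = 0.0064015; summing to 0.047996.
Therefore the posterior P(jar A | data) = (0.037037) / (0.047996) = 0.77167.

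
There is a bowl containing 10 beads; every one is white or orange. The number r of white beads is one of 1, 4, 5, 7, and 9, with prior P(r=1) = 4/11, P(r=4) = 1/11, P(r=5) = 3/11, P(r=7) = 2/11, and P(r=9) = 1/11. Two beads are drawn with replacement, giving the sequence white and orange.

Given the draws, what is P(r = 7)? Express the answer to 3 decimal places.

Compute the likelihood of the observed sequence for each case: P(data | r = 1) = (1/10)(9/10) = 0.09; P(data | r = 4) = (4/10)(6/10) = 0.24; P(data | r = 5) = (5/10)(5/10) = 0.25; P(data | r = 7) = (7/10)(3/10) = 0.21; P(data | r = 9) = (9/10)(1/10) = 0.09.
Weighting by the prior gives 4/11 · 0.09 = 0.032727, 1/11 · 0.24 = 0.021818, 3/11 · 0.25 = 0.068182, 2/11 · 0.21 = 0.038182, 1/11 · 0.09 = 0.0081818; these sum to 0.16909.
By Bayes' rule, P(r = 7 | data) = (0.038182) / (0.16909) = 0.22581.

0.226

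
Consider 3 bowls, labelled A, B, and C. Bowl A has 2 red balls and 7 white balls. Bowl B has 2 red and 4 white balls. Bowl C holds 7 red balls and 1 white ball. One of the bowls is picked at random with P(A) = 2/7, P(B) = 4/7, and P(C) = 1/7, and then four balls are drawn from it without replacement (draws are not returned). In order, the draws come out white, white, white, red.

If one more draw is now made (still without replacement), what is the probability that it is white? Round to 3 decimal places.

For each hypothesis, P(data | H) works out to: P(data | bowl A) = (7/9)(6/8)(5/7)(2/6) = 5/36; P(data | bowl B) = (4/6)(3/5)(2/4)(2/3) = 2/15; P(data | bowl C) = (1/8)(0/7) = 0.
Weighting by the prior gives 2/7 · 5/36 = 5/126, 4/7 · 2/15 = 8/105, 1/7 · 0 = 0; with total 73/630.
Normalising, the posterior is P(bowl A | data) = 25/73, P(bowl B | data) = 48/73, P(bowl C | data) = 0.
Averaging over the posterior, P(white next | data) = (4/5)(25/73) + (1/2)(48/73) = 44/73.

0.603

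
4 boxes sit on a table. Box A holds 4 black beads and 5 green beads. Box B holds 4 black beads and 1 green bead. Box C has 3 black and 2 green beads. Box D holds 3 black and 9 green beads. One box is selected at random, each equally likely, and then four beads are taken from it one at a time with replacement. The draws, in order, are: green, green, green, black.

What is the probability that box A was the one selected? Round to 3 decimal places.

Under each hypothesis, the probability of the observed sequence is: P(data | box A) = (5/9)(5/9)(5/9)(4/9) = 0.076208; P(data | box B) = (1/5)(1/5)(1/5)(4/5) = 0.0064; P(data | box C) = (2/5)(2/5)(2/5)(3/5) = 0.0384; P(data | box D) = (9/12)(9/12)(9/12)(3/12) = 0.10547.
Weighting by the prior gives 1/4 · 0.076208 = 0.019052, 1/4 · 0.0064 = 0.0016, 1/4 · 0.0384 = 0.0096, 1/4 · 0.10547 = 0.026367; these sum to 0.056619.
By Bayes' rule, P(box A | data) = (0.019052) / (0.056619) = 0.33649.

0.336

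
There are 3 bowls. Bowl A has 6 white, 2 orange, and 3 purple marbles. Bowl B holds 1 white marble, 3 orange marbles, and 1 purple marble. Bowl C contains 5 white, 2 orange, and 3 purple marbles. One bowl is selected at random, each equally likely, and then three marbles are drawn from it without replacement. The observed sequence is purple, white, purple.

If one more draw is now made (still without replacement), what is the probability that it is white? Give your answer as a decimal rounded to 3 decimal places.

0.596

The likelihood of the observed sequence under each hypothesis: P(data | bowl A) = (3/11)(6/10)(2/9) = 0.036364; P(data | bowl B) = (1/5)(1/4)(0/3) = 0; P(data | bowl C) = (3/10)(5/9)(2/8) = 0.041667.
Multiplying each by its prior: 1/3 · 0.036364 = 0.012121, 1/3 · 0 = 0, 1/3 · 0.041667 = 0.013889; with total 0.02601.
Dividing through by the total gives posterior P(bowl A | data) = 0.46602, P(bowl B | data) = 0, P(bowl C | data) = 0.53398.
The predictive probability is P(white next | data) = (5/8)(0.46602) + (4/7)(0.53398) = 0.59639.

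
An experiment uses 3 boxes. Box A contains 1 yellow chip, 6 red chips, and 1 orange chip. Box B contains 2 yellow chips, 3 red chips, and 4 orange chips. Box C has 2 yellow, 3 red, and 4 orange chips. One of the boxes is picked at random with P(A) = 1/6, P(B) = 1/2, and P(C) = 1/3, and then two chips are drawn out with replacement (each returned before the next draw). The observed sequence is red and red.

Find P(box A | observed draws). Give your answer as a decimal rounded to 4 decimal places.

0.5031

The likelihood of the observed sequence under each hypothesis: P(data | box A) = (6/8)(6/8) = 9/16; P(data | box B) = (3/9)(3/9) = 1/9; P(data | box C) = (3/9)(3/9) = 1/9.
The prior-weighted likelihoods are 1/6 · 9/16 = 3/32, 1/2 · 1/9 = 1/18, 1/3 · 1/9 = 1/27; summing to 161/864.
Therefore the posterior P(box A | data) = (3/32) / (161/864) = 81/161.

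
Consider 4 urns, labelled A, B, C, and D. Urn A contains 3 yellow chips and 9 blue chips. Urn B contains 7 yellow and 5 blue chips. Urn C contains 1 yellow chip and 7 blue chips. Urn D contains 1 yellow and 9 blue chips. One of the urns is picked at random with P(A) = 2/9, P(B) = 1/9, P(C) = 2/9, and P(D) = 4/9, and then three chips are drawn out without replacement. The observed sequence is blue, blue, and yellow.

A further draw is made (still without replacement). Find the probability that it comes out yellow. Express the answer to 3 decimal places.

0.132

For each hypothesis, P(data | H) works out to: P(data | urn A) = (9/12)(8/11)(3/10) = 9/55; P(data | urn B) = (5/12)(4/11)(7/10) = 7/66; P(data | urn C) = (7/8)(6/7)(1/6) = 1/8; P(data | urn D) = (9/10)(8/9)(1/8) = 1/10.
Multiplying each by its prior: 2/9 · 9/55 = 2/55, 1/9 · 7/66 = 7/594, 2/9 · 1/8 = 1/36, 4/9 · 1/10 = 2/45; these sum to 13/108.
Normalising, the posterior is P(urn A | data) = 0.3021, P(urn B | data) = 0.097902, P(urn C | data) = 0.23077, P(urn D | data) = 0.36923.
So P(yellow next | data) = Σ P(yellow next | H) P(H | data) = (2/9)(0.3021) + (2/3)(0.097902) + (0)(0.23077) + (0)(0.36923) = 0.1324.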